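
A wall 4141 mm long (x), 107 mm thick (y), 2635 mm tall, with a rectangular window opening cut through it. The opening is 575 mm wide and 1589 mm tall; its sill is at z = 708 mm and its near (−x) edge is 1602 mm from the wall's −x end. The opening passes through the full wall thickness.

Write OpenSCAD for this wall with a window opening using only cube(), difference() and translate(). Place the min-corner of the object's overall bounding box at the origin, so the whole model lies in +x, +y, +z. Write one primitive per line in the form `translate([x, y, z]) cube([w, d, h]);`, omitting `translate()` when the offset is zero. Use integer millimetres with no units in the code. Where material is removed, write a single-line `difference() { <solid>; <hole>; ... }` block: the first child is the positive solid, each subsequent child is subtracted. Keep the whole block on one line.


difference() { cube([4141, 107, 2635]); translate([1602, 0, 708]) cube([575, 107, 1589]); }


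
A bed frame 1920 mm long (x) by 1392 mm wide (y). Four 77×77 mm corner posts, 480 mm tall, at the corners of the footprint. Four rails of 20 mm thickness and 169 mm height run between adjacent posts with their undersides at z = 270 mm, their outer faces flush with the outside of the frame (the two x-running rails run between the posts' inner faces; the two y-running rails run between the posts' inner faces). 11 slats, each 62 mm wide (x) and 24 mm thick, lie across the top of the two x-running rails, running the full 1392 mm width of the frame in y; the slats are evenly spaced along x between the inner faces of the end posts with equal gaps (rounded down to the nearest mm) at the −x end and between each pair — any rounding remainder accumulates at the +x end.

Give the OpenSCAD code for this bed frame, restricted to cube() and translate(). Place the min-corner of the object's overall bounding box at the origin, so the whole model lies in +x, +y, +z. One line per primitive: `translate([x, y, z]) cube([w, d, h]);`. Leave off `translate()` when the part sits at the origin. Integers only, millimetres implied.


cube([77, 77, 480]);
translate([0, 1315, 0]) cube([77, 77, 480]);
translate([1843, 0, 0]) cube([77, 77, 480]);
translate([1843, 1315, 0]) cube([77, 77, 480]);
translate([77, 0, 270]) cube([1766, 20, 169]);
translate([77, 1372, 270]) cube([1766, 20, 169]);
translate([0, 77, 270]) cube([20, 1238, 169]);
translate([1900, 77, 270]) cube([20, 1238, 169]);
translate([167, 0, 439]) cube([62, 1392, 24]);
translate([319, 0, 439]) cube([62, 1392, 24]);
translate([471, 0, 439]) cube([62, 1392, 24]);
translate([623, 0, 439]) cube([62, 1392, 24]);
translate([775, 0, 439]) cube([62, 1392, 24]);
translate([927, 0, 439]) cube([62, 1392, 24]);
translate([1079, 0, 439]) cube([62, 1392, 24]);
translate([1231, 0, 439]) cube([62, 1392, 24]);
translate([1383, 0, 439]) cube([62, 1392, 24]);
translate([1535, 0, 439]) cube([62, 1392, 24]);
translate([1687, 0, 439]) cube([62, 1392, 24]);


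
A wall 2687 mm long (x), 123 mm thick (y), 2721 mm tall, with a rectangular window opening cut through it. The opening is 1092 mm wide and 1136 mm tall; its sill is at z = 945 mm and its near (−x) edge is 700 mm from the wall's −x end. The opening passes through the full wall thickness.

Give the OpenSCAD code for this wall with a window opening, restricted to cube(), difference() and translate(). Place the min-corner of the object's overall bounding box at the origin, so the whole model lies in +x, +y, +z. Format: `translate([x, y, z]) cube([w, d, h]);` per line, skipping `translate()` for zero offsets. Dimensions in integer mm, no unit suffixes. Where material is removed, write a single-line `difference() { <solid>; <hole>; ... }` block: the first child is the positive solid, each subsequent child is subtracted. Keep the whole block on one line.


difference() { cube([2687, 123, 2721]); translate([700, 0, 945]) cube([1092, 123, 1136]); }


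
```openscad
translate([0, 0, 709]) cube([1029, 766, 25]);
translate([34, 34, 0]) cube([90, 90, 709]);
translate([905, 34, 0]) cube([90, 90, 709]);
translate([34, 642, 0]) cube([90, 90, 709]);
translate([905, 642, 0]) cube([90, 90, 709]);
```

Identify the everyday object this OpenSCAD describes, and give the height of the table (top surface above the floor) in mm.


A table. The table height is 734 mm.

A 1029×766×25 slab sits at z = 709 on four 90 mm square posts — a table. The top surface is at 709 + 25 = 734 mm.


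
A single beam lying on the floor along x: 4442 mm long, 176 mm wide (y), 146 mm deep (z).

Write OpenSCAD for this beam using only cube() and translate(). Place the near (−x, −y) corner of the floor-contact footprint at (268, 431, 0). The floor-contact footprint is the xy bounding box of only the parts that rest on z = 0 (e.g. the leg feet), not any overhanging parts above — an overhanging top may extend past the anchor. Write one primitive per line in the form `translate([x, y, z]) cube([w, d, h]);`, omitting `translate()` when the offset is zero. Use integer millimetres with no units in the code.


translate([268, 431, 0]) cube([4442, 176, 146]);


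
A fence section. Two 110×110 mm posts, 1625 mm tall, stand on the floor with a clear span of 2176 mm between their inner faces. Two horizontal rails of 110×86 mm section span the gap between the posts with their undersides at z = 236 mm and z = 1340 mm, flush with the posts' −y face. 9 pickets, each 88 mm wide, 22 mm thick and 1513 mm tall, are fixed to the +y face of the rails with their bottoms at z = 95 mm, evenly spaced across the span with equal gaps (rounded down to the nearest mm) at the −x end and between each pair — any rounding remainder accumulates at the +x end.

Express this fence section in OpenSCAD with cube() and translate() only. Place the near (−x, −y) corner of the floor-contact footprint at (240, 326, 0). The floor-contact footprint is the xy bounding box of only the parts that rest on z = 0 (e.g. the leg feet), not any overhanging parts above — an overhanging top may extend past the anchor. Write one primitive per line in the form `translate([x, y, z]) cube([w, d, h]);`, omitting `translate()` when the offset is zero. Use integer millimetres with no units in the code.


translate([240, 326, 0]) cube([110, 110, 1625]);
translate([2526, 326, 0]) cube([110, 110, 1625]);
translate([350, 326, 236]) cube([2176, 110, 86]);
translate([350, 326, 1340]) cube([2176, 110, 86]);
translate([488, 436, 95]) cube([88, 22, 1513]);
translate([714, 436, 95]) cube([88, 22, 1513]);
translate([940, 436, 95]) cube([88, 22, 1513]);
translate([1166, 436, 95]) cube([88, 22, 1513]);
translate([1392, 436, 95]) cube([88, 22, 1513]);
translate([1618, 436, 95]) cube([88, 22, 1513]);
translate([1844, 436, 95]) cube([88, 22, 1513]);
translate([2070, 436, 95]) cube([88, 22, 1513]);
translate([2296, 436, 95]) cube([88, 22, 1513]);


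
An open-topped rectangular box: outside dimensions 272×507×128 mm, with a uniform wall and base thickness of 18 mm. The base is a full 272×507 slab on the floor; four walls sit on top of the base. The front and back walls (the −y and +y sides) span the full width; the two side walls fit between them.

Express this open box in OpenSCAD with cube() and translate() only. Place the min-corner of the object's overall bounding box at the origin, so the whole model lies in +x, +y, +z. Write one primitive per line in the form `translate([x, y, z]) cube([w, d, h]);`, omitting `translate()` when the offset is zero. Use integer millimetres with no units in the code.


cube([272, 507, 18]);
translate([0, 0, 18]) cube([272, 18, 110]);
translate([0, 489, 18]) cube([272, 18, 110]);
translate([0, 18, 18]) cube([18, 471, 110]);
translate([254, 18, 18]) cube([18, 471, 110]);


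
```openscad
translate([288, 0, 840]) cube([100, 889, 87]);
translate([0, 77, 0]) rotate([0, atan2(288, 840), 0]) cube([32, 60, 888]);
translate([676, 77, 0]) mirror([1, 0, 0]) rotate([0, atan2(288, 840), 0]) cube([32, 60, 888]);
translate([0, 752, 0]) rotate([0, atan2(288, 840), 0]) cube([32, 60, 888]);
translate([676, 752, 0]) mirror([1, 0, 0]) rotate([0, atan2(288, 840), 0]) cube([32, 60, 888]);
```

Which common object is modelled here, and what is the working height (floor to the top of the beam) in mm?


A sawhorse. The overall height is 927 mm.

A beam across two mirrored pairs of raked legs — a sawhorse. The beam's underside is at z = 840 (matching the legs' vertical rise in atan2(288, 840)) and the beam is 87 mm tall, so its top is at 840 + 87 = 927 mm. The raked legs top out at the beam's underside, so that is the highest point.


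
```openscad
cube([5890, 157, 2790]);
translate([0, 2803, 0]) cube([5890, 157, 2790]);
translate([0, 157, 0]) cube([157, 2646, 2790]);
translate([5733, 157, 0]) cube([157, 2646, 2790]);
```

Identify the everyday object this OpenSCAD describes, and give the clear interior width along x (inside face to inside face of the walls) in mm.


A house (or room) frame. The interior width is 5576 mm.

Four 2790 mm walls enclosing a rectangle with no floor or roof — a room or house frame. Outside width is 5890 mm and wall thickness is 157 mm, so the interior width is 5890 − 2 × 157 = 5576 mm.


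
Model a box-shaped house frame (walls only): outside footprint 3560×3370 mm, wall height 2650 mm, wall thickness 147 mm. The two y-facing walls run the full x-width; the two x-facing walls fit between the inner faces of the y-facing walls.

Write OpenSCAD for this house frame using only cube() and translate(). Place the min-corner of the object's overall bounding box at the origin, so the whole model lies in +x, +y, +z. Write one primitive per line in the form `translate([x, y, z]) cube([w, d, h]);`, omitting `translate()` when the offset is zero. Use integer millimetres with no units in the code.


cube([3560, 147, 2650]);
translate([0, 3223, 0]) cube([3560, 147, 2650]);
translate([0, 147, 0]) cube([147, 3076, 2650]);
translate([3413, 147, 0]) cube([147, 3076, 2650]);


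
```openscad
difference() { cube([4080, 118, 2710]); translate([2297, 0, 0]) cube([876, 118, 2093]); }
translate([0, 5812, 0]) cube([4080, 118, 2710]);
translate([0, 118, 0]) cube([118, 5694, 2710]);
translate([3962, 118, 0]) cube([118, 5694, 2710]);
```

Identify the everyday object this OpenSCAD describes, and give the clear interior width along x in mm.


A single room. The interior width is 3844 mm.

Four walls enclosing a rectangle with a door in the front wall — a room. Outside width 4080 minus two 118 mm walls gives 3844 mm.


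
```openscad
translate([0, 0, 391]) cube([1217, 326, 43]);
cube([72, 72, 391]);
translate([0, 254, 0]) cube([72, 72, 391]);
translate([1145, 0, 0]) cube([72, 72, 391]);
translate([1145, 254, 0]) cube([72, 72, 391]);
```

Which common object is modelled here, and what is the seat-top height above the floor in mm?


A bench. The seat-top height is 434 mm.

A long slab on four corner posts — a bench. The slab sits at z = 391 with thickness 43, so the top is 391 + 43 = 434 mm.


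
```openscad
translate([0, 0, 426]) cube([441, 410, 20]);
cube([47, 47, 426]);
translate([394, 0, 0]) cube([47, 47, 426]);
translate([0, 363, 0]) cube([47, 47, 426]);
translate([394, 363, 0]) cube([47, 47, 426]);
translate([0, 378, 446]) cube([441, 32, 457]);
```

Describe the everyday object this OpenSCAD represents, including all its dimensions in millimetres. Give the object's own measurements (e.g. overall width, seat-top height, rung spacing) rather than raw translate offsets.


A chair. The seat is a 441×410×20 mm slab with its top at z = 446 mm, on four 47×47 mm corner legs (flush with the seat edges, standing on z = 0). A flat backrest 32 mm thick, 457 mm tall, spans the full seat width and rises from the seat top along its +y edge, rear face flush with the rear of the seat.


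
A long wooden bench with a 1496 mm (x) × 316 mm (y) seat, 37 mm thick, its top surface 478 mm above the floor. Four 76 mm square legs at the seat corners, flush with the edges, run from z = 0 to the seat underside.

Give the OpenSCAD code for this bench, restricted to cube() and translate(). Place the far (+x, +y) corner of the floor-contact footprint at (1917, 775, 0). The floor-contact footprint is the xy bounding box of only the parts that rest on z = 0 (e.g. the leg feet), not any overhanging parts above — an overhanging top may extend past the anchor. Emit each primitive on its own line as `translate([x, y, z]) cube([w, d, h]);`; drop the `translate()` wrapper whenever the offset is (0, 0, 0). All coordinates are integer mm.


// leg_h = 478 − 37 = 441
translate([421, 459, 441]) cube([1496, 316, 37]);
translate([421, 459, 0]) cube([76, 76, 441]);
translate([421, 699, 0]) cube([76, 76, 441]);
translate([1841, 459, 0]) cube([76, 76, 441]);
translate([1841, 699, 0]) cube([76, 76, 441]);


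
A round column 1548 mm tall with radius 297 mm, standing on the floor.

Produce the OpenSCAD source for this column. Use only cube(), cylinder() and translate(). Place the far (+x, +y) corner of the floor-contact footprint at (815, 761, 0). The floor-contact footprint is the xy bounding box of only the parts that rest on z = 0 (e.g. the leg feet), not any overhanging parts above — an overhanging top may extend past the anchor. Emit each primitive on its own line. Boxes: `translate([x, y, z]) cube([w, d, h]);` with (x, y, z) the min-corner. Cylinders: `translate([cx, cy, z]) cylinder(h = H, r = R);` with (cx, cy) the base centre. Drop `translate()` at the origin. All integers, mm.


translate([518, 464, 0]) cylinder(h = 1548, r = 297);


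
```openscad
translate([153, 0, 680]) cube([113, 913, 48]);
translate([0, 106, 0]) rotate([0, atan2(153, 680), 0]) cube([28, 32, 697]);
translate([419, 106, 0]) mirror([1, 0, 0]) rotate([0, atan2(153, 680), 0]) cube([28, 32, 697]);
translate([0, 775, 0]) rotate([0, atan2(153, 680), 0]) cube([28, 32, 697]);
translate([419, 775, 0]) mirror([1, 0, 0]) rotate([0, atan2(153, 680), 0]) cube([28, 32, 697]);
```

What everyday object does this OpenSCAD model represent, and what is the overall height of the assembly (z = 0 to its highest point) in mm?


A sawhorse. The overall height is 728 mm.

A beam across two mirrored pairs of raked legs — a sawhorse. The beam's underside is at z = 680 (matching the legs' vertical rise in atan2(153, 680)) and the beam is 48 mm tall, so its top is at 680 + 48 = 728 mm. The raked legs top out at the beam's underside, so that is the highest point.


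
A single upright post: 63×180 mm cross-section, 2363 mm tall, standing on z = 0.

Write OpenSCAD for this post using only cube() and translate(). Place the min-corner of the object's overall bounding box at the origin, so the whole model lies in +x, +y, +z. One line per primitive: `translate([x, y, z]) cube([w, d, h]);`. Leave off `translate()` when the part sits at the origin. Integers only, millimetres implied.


cube([63, 180, 2363]);


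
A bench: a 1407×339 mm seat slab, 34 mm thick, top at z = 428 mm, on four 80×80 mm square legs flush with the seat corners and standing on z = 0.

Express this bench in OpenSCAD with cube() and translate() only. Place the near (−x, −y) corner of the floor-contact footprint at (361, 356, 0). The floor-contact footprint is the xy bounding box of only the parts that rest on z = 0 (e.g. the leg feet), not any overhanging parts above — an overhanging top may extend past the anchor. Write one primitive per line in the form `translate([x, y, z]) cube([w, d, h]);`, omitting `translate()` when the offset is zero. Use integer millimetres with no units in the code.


translate([361, 356, 394]) cube([1407, 339, 34]);
translate([361, 356, 0]) cube([80, 80, 394]);
translate([361, 615, 0]) cube([80, 80, 394]);
translate([1688, 356, 0]) cube([80, 80, 394]);
translate([1688, 615, 0]) cube([80, 80, 394]);


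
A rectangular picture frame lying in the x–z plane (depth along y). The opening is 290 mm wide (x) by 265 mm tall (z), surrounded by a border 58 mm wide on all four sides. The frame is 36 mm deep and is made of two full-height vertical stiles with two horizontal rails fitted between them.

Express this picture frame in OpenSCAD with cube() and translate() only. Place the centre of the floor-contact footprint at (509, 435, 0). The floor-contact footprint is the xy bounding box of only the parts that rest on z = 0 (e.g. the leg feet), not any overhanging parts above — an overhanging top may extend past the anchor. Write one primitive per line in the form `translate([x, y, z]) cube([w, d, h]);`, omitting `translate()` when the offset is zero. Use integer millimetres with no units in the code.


translate([306, 417, 0]) cube([58, 36, 381]);
translate([654, 417, 0]) cube([58, 36, 381]);
translate([364, 417, 0]) cube([290, 36, 58]);
translate([364, 417, 323]) cube([290, 36, 58]);


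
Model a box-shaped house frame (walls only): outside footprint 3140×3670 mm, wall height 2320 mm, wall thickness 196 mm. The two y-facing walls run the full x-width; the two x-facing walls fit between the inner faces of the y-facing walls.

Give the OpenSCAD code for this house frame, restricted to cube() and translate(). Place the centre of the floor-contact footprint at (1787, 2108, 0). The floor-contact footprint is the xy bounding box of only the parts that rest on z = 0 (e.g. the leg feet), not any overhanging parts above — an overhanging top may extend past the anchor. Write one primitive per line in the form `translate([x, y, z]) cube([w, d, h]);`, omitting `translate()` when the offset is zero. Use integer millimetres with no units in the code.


translate([217, 273, 0]) cube([3140, 196, 2320]);
translate([217, 3747, 0]) cube([3140, 196, 2320]);
translate([217, 469, 0]) cube([196, 3278, 2320]);
translate([3161, 469, 0]) cube([196, 3278, 2320]);


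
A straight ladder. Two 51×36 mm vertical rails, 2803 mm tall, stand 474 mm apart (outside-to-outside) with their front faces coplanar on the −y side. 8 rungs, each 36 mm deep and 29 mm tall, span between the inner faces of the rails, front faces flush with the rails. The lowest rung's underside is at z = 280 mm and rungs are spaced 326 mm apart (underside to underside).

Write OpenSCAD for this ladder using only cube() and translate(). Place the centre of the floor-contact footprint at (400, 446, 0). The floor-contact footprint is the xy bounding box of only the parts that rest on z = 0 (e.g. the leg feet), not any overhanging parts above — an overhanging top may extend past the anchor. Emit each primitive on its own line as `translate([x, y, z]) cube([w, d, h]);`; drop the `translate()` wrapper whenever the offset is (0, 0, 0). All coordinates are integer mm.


translate([163, 428, 0]) cube([51, 36, 2803]);
translate([586, 428, 0]) cube([51, 36, 2803]);
translate([214, 428, 280]) cube([372, 36, 29]);
translate([214, 428, 606]) cube([372, 36, 29]);
translate([214, 428, 932]) cube([372, 36, 29]);
translate([214, 428, 1258]) cube([372, 36, 29]);
translate([214, 428, 1584]) cube([372, 36, 29]);
translate([214, 428, 1910]) cube([372, 36, 29]);
translate([214, 428, 2236]) cube([372, 36, 29]);
translate([214, 428, 2562]) cube([372, 36, 29]);


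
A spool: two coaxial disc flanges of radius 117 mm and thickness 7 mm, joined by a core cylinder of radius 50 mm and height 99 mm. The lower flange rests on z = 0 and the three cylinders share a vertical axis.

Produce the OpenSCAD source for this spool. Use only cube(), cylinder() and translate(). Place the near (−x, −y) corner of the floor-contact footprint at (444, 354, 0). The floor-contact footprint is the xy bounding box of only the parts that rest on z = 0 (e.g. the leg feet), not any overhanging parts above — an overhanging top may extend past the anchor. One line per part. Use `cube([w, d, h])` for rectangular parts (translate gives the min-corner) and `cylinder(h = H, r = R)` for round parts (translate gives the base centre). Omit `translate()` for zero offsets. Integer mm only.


translate([561, 471, 0]) cylinder(h = 7, r = 117);
translate([561, 471, 7]) cylinder(h = 99, r = 50);
translate([561, 471, 106]) cylinder(h = 7, r = 117);


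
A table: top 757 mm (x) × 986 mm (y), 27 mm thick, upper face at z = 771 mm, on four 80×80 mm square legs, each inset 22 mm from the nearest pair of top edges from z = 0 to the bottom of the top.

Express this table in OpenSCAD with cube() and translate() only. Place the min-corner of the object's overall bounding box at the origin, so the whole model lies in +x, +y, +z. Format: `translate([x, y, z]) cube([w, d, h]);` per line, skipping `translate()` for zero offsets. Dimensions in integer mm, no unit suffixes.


translate([0, 0, 744]) cube([757, 986, 27]);
translate([22, 22, 0]) cube([80, 80, 744]);
translate([655, 22, 0]) cube([80, 80, 744]);
translate([22, 884, 0]) cube([80, 80, 744]);
translate([655, 884, 0]) cube([80, 80, 744]);


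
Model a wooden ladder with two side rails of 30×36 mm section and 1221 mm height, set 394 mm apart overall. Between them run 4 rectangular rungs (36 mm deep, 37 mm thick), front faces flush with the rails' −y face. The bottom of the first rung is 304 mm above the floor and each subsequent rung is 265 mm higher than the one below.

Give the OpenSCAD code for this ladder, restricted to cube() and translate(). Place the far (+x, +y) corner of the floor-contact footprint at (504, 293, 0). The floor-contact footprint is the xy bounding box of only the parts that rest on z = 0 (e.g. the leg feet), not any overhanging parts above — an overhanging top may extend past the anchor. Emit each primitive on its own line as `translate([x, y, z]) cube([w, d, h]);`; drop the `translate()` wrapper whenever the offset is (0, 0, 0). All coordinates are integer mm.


translate([110, 257, 0]) cube([30, 36, 1221]);
translate([474, 257, 0]) cube([30, 36, 1221]);
translate([140, 257, 304]) cube([334, 36, 37]);
translate([140, 257, 569]) cube([334, 36, 37]);
translate([140, 257, 834]) cube([334, 36, 37]);
translate([140, 257, 1099]) cube([334, 36, 37]);


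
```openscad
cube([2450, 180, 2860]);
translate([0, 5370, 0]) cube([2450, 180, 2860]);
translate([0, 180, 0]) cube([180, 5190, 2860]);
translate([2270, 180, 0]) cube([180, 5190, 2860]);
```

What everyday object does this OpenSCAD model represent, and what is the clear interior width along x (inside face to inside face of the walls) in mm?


A house (or room) frame. The interior width is 2090 mm.

Four 2860 mm walls enclosing a rectangle with no floor or roof — a room or house frame. Outside width is 2450 mm and wall thickness is 180 mm, so the interior width is 2450 − 2 × 180 = 2090 mm.


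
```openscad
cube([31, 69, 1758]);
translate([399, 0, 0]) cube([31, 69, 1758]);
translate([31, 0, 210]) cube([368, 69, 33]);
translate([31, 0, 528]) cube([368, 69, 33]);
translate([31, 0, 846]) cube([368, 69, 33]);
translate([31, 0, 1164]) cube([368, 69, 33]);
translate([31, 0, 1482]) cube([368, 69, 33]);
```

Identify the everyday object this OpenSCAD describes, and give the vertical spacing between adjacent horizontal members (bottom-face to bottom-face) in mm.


A ladder. The rung spacing is 318 mm.

Two tall 31×69 posts with 5 short bars between them — a ladder. Adjacent rungs sit at z = 210 and z = 528, so the spacing is 528 − 210 = 318 mm.


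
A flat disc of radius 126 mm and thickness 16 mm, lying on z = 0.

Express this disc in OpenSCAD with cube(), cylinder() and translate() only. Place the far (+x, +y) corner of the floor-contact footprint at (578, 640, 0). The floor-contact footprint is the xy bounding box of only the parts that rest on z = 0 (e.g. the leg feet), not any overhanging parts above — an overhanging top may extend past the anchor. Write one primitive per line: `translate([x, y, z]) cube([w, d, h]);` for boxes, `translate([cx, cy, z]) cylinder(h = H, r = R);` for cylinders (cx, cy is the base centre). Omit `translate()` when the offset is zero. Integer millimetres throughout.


translate([452, 514, 0]) cylinder(h = 16, r = 126);


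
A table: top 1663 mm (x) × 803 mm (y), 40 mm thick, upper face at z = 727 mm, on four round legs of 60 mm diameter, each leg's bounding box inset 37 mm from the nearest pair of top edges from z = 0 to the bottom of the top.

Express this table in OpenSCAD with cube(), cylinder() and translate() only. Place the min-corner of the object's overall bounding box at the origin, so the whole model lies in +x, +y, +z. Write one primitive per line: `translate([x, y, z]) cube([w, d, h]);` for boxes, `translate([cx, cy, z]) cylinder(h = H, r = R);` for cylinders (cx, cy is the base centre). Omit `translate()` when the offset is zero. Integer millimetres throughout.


// leg_h = 727 - 40 = 687
translate([0, 0, 687]) cube([1663, 803, 40]);
translate([67, 67, 0]) cylinder(h = 687, r = 30);
translate([1596, 67, 0]) cylinder(h = 687, r = 30);
translate([67, 736, 0]) cylinder(h = 687, r = 30);
translate([1596, 736, 0]) cylinder(h = 687, r = 30);


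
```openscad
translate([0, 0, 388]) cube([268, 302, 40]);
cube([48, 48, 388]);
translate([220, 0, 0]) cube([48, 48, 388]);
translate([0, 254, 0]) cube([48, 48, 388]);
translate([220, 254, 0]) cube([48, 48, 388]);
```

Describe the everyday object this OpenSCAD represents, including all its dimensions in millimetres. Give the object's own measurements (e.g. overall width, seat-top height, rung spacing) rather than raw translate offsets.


A simple wooden stool: a rectangular seat 268 mm (x) by 302 mm (y), 40 mm thick, top face at z = 428 mm, on four square legs, each 48×48 mm in cross-section. The legs rest on z = 0, each flush with a corner of the seat.


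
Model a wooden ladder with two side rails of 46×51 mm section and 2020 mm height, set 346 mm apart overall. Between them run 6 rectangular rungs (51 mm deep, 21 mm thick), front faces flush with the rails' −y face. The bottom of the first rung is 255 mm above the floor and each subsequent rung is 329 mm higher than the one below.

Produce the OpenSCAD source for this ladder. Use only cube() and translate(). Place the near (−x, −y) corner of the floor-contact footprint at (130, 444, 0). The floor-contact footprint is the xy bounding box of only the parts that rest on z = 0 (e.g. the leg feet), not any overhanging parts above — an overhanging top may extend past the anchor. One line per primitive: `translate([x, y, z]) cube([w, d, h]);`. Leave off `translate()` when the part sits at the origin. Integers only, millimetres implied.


translate([130, 444, 0]) cube([46, 51, 2020]);
translate([430, 444, 0]) cube([46, 51, 2020]);
translate([176, 444, 255]) cube([254, 51, 21]);
translate([176, 444, 584]) cube([254, 51, 21]);
translate([176, 444, 913]) cube([254, 51, 21]);
translate([176, 444, 1242]) cube([254, 51, 21]);
translate([176, 444, 1571]) cube([254, 51, 21]);
translate([176, 444, 1900]) cube([254, 51, 21]);


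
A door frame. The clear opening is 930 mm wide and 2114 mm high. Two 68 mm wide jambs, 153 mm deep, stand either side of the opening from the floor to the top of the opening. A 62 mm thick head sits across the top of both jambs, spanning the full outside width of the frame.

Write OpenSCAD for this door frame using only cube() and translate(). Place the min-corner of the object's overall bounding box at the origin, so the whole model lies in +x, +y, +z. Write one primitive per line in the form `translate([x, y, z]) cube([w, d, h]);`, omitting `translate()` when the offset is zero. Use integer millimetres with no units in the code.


cube([68, 153, 2114]);
translate([998, 0, 0]) cube([68, 153, 2114]);
translate([0, 0, 2114]) cube([1066, 153, 62]);


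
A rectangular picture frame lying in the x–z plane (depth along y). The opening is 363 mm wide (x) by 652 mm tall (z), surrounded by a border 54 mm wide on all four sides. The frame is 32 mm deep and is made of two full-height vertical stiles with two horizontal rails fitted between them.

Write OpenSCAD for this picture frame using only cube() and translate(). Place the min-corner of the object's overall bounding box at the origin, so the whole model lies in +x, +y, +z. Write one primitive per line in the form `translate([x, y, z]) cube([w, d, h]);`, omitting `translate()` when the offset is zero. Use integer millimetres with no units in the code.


cube([54, 32, 760]);
translate([417, 0, 0]) cube([54, 32, 760]);
translate([54, 0, 0]) cube([363, 32, 54]);
translate([54, 0, 706]) cube([363, 32, 54]);


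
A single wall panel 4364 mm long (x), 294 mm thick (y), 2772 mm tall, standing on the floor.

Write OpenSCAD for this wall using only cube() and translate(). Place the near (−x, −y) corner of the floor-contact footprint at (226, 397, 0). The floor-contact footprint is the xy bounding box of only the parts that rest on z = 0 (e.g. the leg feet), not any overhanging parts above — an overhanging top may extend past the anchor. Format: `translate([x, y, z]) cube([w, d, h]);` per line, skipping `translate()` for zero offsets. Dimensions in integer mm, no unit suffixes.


translate([226, 397, 0]) cube([4364, 294, 2772]);


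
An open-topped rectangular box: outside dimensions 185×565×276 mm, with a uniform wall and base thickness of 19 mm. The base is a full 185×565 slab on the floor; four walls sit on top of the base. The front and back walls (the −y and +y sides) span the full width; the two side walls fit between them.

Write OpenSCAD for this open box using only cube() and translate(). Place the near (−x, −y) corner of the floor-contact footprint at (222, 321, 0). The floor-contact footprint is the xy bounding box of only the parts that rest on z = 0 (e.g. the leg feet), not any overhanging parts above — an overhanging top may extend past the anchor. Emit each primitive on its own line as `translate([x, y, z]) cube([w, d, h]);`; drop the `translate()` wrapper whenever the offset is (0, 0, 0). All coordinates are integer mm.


translate([222, 321, 0]) cube([185, 565, 19]);
translate([222, 321, 19]) cube([185, 19, 257]);
translate([222, 867, 19]) cube([185, 19, 257]);
translate([222, 340, 19]) cube([19, 527, 257]);
translate([388, 340, 19]) cube([19, 527, 257]);


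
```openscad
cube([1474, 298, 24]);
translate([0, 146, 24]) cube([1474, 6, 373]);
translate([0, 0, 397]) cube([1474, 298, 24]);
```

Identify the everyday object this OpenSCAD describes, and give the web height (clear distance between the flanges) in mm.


An I-beam. The web height is 373 mm.

Two wide flanges with a thin centred web — an I-beam. Overall 421 mm minus two 24 mm flanges gives a web of 421 − 2·24 = 373 mm.


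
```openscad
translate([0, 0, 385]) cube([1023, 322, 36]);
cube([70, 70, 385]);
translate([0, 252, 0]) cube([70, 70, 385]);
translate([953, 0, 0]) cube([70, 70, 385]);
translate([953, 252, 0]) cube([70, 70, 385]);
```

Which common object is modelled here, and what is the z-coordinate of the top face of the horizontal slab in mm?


A bench. The seat-top height is 421 mm.

A long slab on four corner posts — a bench. The slab sits at z = 385 with thickness 36, so the top is 385 + 36 = 421 mm.


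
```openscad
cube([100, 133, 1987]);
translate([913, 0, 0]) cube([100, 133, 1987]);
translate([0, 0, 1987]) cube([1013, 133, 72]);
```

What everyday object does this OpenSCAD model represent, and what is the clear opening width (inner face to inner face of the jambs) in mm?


A door frame. The clear opening width is 813 mm.

Two 1987 mm tall posts with a header on top — a door frame. The left jamb is 100 mm wide at x = 0; the right jamb starts at x = 913. The clear opening is 913 − 100 = 813 mm.


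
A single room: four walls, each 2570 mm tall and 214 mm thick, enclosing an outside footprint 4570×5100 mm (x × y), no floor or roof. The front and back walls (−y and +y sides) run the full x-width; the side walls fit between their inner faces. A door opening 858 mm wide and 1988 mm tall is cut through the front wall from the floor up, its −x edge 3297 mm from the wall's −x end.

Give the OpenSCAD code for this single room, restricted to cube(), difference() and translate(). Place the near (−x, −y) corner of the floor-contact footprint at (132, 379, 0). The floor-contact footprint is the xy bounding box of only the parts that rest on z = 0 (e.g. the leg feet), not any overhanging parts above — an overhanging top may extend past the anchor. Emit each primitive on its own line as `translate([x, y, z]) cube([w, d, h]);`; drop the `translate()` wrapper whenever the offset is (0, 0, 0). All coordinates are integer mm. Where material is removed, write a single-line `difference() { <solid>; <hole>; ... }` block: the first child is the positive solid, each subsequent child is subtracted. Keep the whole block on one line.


difference() { translate([132, 379, 0]) cube([4570, 214, 2570]); translate([3429, 379, 0]) cube([858, 214, 1988]); }
translate([132, 5265, 0]) cube([4570, 214, 2570]);
translate([132, 593, 0]) cube([214, 4672, 2570]);
translate([4488, 593, 0]) cube([214, 4672, 2570]);


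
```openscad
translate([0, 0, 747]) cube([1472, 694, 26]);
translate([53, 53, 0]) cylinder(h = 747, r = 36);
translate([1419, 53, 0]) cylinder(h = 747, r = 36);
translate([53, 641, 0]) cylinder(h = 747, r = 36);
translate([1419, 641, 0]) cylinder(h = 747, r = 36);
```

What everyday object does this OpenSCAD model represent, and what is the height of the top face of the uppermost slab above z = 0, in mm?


A table. The table height is 773 mm.

A 1472×694×26 slab sits at z = 747 on four Ø72 mm round legs — a table. The top surface is at 747 + 26 = 773 mm.


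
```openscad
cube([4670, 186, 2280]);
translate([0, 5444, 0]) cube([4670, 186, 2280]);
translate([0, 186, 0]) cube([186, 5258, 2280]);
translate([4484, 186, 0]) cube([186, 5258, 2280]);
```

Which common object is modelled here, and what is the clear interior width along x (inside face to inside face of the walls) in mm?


A house (or room) frame. The interior width is 4298 mm.

Four 2280 mm walls enclosing a rectangle with no floor or roof — a room or house frame. Outside width is 4670 mm and wall thickness is 186 mm, so the interior width is 4670 − 2 × 186 = 4298 mm.


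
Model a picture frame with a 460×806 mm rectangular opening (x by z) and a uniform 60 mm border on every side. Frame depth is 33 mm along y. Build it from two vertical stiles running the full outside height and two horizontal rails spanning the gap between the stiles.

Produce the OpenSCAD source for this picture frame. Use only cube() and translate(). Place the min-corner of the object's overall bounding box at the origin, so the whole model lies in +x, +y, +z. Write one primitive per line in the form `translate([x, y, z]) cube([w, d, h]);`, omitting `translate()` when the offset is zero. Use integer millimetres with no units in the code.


cube([60, 33, 926]);
translate([520, 0, 0]) cube([60, 33, 926]);
translate([60, 0, 0]) cube([460, 33, 60]);
translate([60, 0, 866]) cube([460, 33, 60]);


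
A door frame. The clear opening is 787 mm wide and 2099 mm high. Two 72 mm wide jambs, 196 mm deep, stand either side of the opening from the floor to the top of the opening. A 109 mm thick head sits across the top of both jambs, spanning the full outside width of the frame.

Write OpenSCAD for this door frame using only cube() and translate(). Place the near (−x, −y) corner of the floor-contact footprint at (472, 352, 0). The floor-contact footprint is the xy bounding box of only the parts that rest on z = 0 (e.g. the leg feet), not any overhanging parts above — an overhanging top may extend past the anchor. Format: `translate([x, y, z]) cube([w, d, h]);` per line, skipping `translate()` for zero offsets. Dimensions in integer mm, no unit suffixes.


translate([472, 352, 0]) cube([72, 196, 2099]);
translate([1331, 352, 0]) cube([72, 196, 2099]);
translate([472, 352, 2099]) cube([931, 196, 109]);


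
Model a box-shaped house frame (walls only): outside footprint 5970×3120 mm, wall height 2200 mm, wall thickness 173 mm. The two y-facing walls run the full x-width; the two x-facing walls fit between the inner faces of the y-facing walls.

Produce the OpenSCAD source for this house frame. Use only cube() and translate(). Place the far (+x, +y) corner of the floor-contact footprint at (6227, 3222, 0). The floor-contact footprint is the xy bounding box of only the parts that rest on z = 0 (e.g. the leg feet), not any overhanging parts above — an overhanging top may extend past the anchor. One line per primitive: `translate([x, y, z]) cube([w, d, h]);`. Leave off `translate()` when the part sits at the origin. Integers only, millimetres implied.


translate([257, 102, 0]) cube([5970, 173, 2200]);
translate([257, 3049, 0]) cube([5970, 173, 2200]);
translate([257, 275, 0]) cube([173, 2774, 2200]);
translate([6054, 275, 0]) cube([173, 2774, 2200]);


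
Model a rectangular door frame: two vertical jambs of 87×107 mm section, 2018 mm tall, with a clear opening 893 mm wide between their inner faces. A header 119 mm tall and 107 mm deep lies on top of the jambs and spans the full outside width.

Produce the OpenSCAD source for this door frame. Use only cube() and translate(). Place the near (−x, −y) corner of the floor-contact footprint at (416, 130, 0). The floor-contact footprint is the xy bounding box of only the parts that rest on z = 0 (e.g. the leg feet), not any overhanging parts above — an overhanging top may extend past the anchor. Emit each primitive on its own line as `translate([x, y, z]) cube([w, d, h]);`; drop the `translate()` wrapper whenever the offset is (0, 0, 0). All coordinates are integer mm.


translate([416, 130, 0]) cube([87, 107, 2018]);
translate([1396, 130, 0]) cube([87, 107, 2018]);
translate([416, 130, 2018]) cube([1067, 107, 119]);


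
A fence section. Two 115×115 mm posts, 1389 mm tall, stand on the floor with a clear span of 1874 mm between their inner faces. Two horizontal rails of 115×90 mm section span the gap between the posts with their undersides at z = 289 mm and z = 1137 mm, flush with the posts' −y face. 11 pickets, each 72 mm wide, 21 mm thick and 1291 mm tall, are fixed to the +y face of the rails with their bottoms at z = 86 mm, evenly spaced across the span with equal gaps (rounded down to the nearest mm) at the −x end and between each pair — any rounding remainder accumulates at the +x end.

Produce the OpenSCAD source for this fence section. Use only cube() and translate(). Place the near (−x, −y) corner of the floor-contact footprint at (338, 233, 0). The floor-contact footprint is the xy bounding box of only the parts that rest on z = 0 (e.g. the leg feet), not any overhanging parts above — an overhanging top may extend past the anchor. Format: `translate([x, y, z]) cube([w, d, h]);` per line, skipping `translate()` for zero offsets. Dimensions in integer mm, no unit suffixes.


translate([338, 233, 0]) cube([115, 115, 1389]);
translate([2327, 233, 0]) cube([115, 115, 1389]);
translate([453, 233, 289]) cube([1874, 115, 90]);
translate([453, 233, 1137]) cube([1874, 115, 90]);
translate([543, 348, 86]) cube([72, 21, 1291]);
translate([705, 348, 86]) cube([72, 21, 1291]);
translate([867, 348, 86]) cube([72, 21, 1291]);
translate([1029, 348, 86]) cube([72, 21, 1291]);
translate([1191, 348, 86]) cube([72, 21, 1291]);
translate([1353, 348, 86]) cube([72, 21, 1291]);
translate([1515, 348, 86]) cube([72, 21, 1291]);
translate([1677, 348, 86]) cube([72, 21, 1291]);
translate([1839, 348, 86]) cube([72, 21, 1291]);
translate([2001, 348, 86]) cube([72, 21, 1291]);
translate([2163, 348, 86]) cube([72, 21, 1291]);


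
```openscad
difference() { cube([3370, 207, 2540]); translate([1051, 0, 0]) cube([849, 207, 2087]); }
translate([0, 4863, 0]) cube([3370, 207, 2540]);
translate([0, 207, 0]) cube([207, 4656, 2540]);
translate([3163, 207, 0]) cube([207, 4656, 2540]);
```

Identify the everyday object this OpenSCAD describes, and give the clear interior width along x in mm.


A single room. The interior width is 2956 mm.

Four walls enclosing a rectangle with a door in the front wall — a room. Outside width 3370 minus two 207 mm walls gives 2956 mm.


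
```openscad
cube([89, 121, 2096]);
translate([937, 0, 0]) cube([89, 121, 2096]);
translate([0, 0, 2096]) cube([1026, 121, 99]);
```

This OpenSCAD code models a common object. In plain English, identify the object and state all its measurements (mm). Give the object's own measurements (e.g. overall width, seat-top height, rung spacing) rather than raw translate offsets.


A door frame. The clear opening is 848 mm wide and 2096 mm high. Two 89 mm wide jambs, 121 mm deep, stand either side of the opening from the floor to the top of the opening. A 99 mm thick head sits across the top of both jambs, spanning the full outside width of the frame.
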